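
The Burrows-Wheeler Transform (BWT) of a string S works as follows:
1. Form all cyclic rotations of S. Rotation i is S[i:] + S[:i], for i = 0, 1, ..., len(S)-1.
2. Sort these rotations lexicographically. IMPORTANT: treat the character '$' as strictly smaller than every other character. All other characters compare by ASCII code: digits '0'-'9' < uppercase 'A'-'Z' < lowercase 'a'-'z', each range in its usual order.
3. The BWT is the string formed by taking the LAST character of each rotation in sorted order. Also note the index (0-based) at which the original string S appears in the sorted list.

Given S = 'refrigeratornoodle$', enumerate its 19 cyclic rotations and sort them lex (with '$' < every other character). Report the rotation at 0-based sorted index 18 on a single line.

Answer: tornoodle$refrigera

Derivation:
All 19 rotations (rotation i = S[i:]+S[:i]):
  rot[0] = refrigeratornoodle$
  rot[1] = efrigeratornoodle$r
  rot[2] = frigeratornoodle$re
  rot[3] = rigeratornoodle$ref
  rot[4] = igeratornoodle$refr
  rot[5] = geratornoodle$refri
  rot[6] = eratornoodle$refrig
  rot[7] = ratornoodle$refrige
  rot[8] = atornoodle$refriger
  rot[9] = tornoodle$refrigera
  rot[10] = ornoodle$refrigerat
  rot[11] = rnoodle$refrigerato
  rot[12] = noodle$refrigerator
  rot[13] = oodle$refrigeratorn
  rot[14] = odle$refrigeratorno
  rot[15] = dle$refrigeratornoo
  rot[16] = le$refrigeratornood
  rot[17] = e$refrigeratornoodl
  rot[18] = $refrigeratornoodle
Sorted (with $ < everything):
  sorted[0] = $refrigeratornoodle
  sorted[1] = atornoodle$refriger
  sorted[2] = dle$refrigeratornoo
  sorted[3] = e$refrigeratornoodl
  sorted[4] = efrigeratornoodle$r
  sorted[5] = eratornoodle$refrig
  sorted[6] = frigeratornoodle$re
  sorted[7] = geratornoodle$refri
  sorted[8] = igeratornoodle$refr
  sorted[9] = le$refrigeratornood
  sorted[10] = noodle$refrigerator
  sorted[11] = odle$refrigeratorno
  sorted[12] = oodle$refrigeratorn
  sorted[13] = ornoodle$refrigerat
  sorted[14] = ratornoodle$refrige
  sorted[15] = refrigeratornoodle$
  sorted[16] = rigeratornoodle$ref
  sorted[17] = rnoodle$refrigerato
  sorted[18] = tornoodle$refrigera
sorted[18] = tornoodle$refrigera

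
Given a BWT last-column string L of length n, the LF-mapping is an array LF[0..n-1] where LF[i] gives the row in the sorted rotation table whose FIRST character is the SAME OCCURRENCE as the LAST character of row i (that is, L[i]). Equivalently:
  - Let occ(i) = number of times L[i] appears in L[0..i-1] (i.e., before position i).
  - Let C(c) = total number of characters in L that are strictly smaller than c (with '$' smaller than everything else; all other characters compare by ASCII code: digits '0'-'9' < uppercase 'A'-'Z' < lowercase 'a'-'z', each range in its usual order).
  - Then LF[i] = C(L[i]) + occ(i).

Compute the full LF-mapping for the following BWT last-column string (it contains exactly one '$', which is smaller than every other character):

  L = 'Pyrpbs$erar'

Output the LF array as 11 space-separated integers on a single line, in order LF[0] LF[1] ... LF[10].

Answer: 1 10 6 5 3 9 0 4 7 2 8

Derivation:
Char counts: '$':1, 'P':1, 'a':1, 'b':1, 'e':1, 'p':1, 'r':3, 's':1, 'y':1
C (first-col start): C('$')=0, C('P')=1, C('a')=2, C('b')=3, C('e')=4, C('p')=5, C('r')=6, C('s')=9, C('y')=10
L[0]='P': occ=0, LF[0]=C('P')+0=1+0=1
L[1]='y': occ=0, LF[1]=C('y')+0=10+0=10
L[2]='r': occ=0, LF[2]=C('r')+0=6+0=6
L[3]='p': occ=0, LF[3]=C('p')+0=5+0=5
L[4]='b': occ=0, LF[4]=C('b')+0=3+0=3
L[5]='s': occ=0, LF[5]=C('s')+0=9+0=9
L[6]='$': occ=0, LF[6]=C('$')+0=0+0=0
L[7]='e': occ=0, LF[7]=C('e')+0=4+0=4
L[8]='r': occ=1, LF[8]=C('r')+1=6+1=7
L[9]='a': occ=0, LF[9]=C('a')+0=2+0=2
L[10]='r': occ=2, LF[10]=C('r')+2=6+2=8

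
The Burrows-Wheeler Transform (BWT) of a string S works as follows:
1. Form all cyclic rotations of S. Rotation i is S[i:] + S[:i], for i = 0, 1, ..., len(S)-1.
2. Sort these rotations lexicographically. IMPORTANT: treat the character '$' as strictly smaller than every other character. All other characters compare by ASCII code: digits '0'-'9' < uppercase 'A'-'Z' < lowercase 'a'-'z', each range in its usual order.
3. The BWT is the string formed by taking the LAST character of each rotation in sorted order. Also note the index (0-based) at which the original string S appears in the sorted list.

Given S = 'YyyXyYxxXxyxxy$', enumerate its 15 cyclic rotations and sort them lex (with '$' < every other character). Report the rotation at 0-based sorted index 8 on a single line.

Answer: xy$YyyXyYxxXxyx

Derivation:
All 15 rotations (rotation i = S[i:]+S[:i]):
  rot[0] = YyyXyYxxXxyxxy$
  rot[1] = yyXyYxxXxyxxy$Y
  rot[2] = yXyYxxXxyxxy$Yy
  rot[3] = XyYxxXxyxxy$Yyy
  rot[4] = yYxxXxyxxy$YyyX
  rot[5] = YxxXxyxxy$YyyXy
  rot[6] = xxXxyxxy$YyyXyY
  rot[7] = xXxyxxy$YyyXyYx
  rot[8] = Xxyxxy$YyyXyYxx
  rot[9] = xyxxy$YyyXyYxxX
  rot[10] = yxxy$YyyXyYxxXx
  rot[11] = xxy$YyyXyYxxXxy
  rot[12] = xy$YyyXyYxxXxyx
  rot[13] = y$YyyXyYxxXxyxx
  rot[14] = $YyyXyYxxXxyxxy
Sorted (with $ < everything):
  sorted[0] = $YyyXyYxxXxyxxy
  sorted[1] = Xxyxxy$YyyXyYxx
  sorted[2] = XyYxxXxyxxy$Yyy
  sorted[3] = YxxXxyxxy$YyyXy
  sorted[4] = YyyXyYxxXxyxxy$
  sorted[5] = xXxyxxy$YyyXyYx
  sorted[6] = xxXxyxxy$YyyXyY
  sorted[7] = xxy$YyyXyYxxXxy
  sorted[8] = xy$YyyXyYxxXxyx
  sorted[9] = xyxxy$YyyXyYxxX
  sorted[10] = y$YyyXyYxxXxyxx
  sorted[11] = yXyYxxXxyxxy$Yy
  sorted[12] = yYxxXxyxxy$YyyX
  sorted[13] = yxxy$YyyXyYxxXx
  sorted[14] = yyXyYxxXxyxxy$Y
sorted[8] = xy$YyyXyYxxXxyx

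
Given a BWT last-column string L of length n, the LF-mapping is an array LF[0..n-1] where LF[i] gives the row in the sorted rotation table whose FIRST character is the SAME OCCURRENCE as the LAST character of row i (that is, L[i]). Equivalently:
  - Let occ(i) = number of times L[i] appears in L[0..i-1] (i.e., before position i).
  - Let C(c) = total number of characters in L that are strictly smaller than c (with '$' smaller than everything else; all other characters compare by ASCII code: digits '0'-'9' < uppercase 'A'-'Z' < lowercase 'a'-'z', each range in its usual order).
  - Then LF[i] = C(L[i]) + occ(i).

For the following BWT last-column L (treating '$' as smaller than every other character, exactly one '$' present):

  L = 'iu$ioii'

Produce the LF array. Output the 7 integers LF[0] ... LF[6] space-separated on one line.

Char counts: '$':1, 'i':4, 'o':1, 'u':1
C (first-col start): C('$')=0, C('i')=1, C('o')=5, C('u')=6
L[0]='i': occ=0, LF[0]=C('i')+0=1+0=1
L[1]='u': occ=0, LF[1]=C('u')+0=6+0=6
L[2]='$': occ=0, LF[2]=C('$')+0=0+0=0
L[3]='i': occ=1, LF[3]=C('i')+1=1+1=2
L[4]='o': occ=0, LF[4]=C('o')+0=5+0=5
L[5]='i': occ=2, LF[5]=C('i')+2=1+2=3
L[6]='i': occ=3, LF[6]=C('i')+3=1+3=4

Answer: 1 6 0 2 5 3 4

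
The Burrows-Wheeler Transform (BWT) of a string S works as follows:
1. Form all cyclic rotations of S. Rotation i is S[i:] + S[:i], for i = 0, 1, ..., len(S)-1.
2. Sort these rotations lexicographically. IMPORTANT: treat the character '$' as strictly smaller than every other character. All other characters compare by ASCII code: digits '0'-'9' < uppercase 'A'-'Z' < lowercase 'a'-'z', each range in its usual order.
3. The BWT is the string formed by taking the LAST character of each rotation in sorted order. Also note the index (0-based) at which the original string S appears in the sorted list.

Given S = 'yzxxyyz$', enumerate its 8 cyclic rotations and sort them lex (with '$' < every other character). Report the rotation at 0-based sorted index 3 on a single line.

Answer: yyz$yzxx

Derivation:
All 8 rotations (rotation i = S[i:]+S[:i]):
  rot[0] = yzxxyyz$
  rot[1] = zxxyyz$y
  rot[2] = xxyyz$yz
  rot[3] = xyyz$yzx
  rot[4] = yyz$yzxx
  rot[5] = yz$yzxxy
  rot[6] = z$yzxxyy
  rot[7] = $yzxxyyz
Sorted (with $ < everything):
  sorted[0] = $yzxxyyz
  sorted[1] = xxyyz$yz
  sorted[2] = xyyz$yzx
  sorted[3] = yyz$yzxx
  sorted[4] = yz$yzxxy
  sorted[5] = yzxxyyz$
  sorted[6] = z$yzxxyy
  sorted[7] = zxxyyz$y
sorted[3] = yyz$yzxx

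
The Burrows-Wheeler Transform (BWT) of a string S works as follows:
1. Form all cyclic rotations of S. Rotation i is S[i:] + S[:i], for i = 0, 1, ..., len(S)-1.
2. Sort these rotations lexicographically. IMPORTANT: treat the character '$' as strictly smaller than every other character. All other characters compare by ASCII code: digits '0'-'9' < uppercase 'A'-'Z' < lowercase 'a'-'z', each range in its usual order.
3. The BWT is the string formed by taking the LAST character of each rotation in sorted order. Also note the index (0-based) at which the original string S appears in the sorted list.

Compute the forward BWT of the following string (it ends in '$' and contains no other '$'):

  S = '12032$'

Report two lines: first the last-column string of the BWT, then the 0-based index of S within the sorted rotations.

Answer: 22$310
2

Derivation:
All 6 rotations (rotation i = S[i:]+S[:i]):
  rot[0] = 12032$
  rot[1] = 2032$1
  rot[2] = 032$12
  rot[3] = 32$120
  rot[4] = 2$1203
  rot[5] = $12032
Sorted (with $ < everything):
  sorted[0] = $12032  (last char: '2')
  sorted[1] = 032$12  (last char: '2')
  sorted[2] = 12032$  (last char: '$')
  sorted[3] = 2$1203  (last char: '3')
  sorted[4] = 2032$1  (last char: '1')
  sorted[5] = 32$120  (last char: '0')
Last column: 22$310
Original string S is at sorted index 2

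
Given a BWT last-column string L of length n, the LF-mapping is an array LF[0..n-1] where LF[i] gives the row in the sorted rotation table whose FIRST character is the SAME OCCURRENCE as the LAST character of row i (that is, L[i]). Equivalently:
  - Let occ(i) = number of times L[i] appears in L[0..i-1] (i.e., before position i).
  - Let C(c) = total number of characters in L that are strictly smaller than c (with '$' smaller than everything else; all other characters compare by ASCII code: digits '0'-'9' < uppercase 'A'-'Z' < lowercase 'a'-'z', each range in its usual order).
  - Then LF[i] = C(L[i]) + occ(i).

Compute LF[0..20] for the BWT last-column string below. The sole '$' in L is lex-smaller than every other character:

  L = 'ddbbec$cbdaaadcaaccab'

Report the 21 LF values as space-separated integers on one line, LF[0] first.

Answer: 16 17 7 8 20 11 0 12 9 18 1 2 3 19 13 4 5 14 15 6 10

Derivation:
Char counts: '$':1, 'a':6, 'b':4, 'c':5, 'd':4, 'e':1
C (first-col start): C('$')=0, C('a')=1, C('b')=7, C('c')=11, C('d')=16, C('e')=20
L[0]='d': occ=0, LF[0]=C('d')+0=16+0=16
L[1]='d': occ=1, LF[1]=C('d')+1=16+1=17
L[2]='b': occ=0, LF[2]=C('b')+0=7+0=7
L[3]='b': occ=1, LF[3]=C('b')+1=7+1=8
L[4]='e': occ=0, LF[4]=C('e')+0=20+0=20
L[5]='c': occ=0, LF[5]=C('c')+0=11+0=11
L[6]='$': occ=0, LF[6]=C('$')+0=0+0=0
L[7]='c': occ=1, LF[7]=C('c')+1=11+1=12
L[8]='b': occ=2, LF[8]=C('b')+2=7+2=9
L[9]='d': occ=2, LF[9]=C('d')+2=16+2=18
L[10]='a': occ=0, LF[10]=C('a')+0=1+0=1
L[11]='a': occ=1, LF[11]=C('a')+1=1+1=2
L[12]='a': occ=2, LF[12]=C('a')+2=1+2=3
L[13]='d': occ=3, LF[13]=C('d')+3=16+3=19
L[14]='c': occ=2, LF[14]=C('c')+2=11+2=13
L[15]='a': occ=3, LF[15]=C('a')+3=1+3=4
L[16]='a': occ=4, LF[16]=C('a')+4=1+4=5
L[17]='c': occ=3, LF[17]=C('c')+3=11+3=14
L[18]='c': occ=4, LF[18]=C('c')+4=11+4=15
L[19]='a': occ=5, LF[19]=C('a')+5=1+5=6
L[20]='b': occ=3, LF[20]=C('b')+3=7+3=10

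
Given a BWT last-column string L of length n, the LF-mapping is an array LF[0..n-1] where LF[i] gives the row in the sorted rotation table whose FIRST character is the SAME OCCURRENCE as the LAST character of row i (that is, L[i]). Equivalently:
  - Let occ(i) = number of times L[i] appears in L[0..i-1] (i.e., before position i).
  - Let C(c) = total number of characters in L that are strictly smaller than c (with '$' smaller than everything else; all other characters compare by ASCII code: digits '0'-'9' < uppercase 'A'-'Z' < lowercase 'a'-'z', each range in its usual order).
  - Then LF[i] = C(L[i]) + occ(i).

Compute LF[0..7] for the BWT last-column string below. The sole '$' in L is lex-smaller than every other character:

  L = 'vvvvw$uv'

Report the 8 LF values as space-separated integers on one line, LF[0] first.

Answer: 2 3 4 5 7 0 1 6

Derivation:
Char counts: '$':1, 'u':1, 'v':5, 'w':1
C (first-col start): C('$')=0, C('u')=1, C('v')=2, C('w')=7
L[0]='v': occ=0, LF[0]=C('v')+0=2+0=2
L[1]='v': occ=1, LF[1]=C('v')+1=2+1=3
L[2]='v': occ=2, LF[2]=C('v')+2=2+2=4
L[3]='v': occ=3, LF[3]=C('v')+3=2+3=5
L[4]='w': occ=0, LF[4]=C('w')+0=7+0=7
L[5]='$': occ=0, LF[5]=C('$')+0=0+0=0
L[6]='u': occ=0, LF[6]=C('u')+0=1+0=1
L[7]='v': occ=4, LF[7]=C('v')+4=2+4=6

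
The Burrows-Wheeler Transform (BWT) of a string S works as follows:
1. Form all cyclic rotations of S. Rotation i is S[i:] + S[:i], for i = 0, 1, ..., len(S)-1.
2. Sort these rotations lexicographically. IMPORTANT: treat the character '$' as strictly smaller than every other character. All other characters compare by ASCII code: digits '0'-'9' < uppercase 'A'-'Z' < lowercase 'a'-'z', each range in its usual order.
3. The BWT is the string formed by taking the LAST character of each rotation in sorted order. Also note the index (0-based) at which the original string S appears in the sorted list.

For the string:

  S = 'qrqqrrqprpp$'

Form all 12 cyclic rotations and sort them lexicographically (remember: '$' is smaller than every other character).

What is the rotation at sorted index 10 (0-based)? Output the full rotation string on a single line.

All 12 rotations (rotation i = S[i:]+S[:i]):
  rot[0] = qrqqrrqprpp$
  rot[1] = rqqrrqprpp$q
  rot[2] = qqrrqprpp$qr
  rot[3] = qrrqprpp$qrq
  rot[4] = rrqprpp$qrqq
  rot[5] = rqprpp$qrqqr
  rot[6] = qprpp$qrqqrr
  rot[7] = prpp$qrqqrrq
  rot[8] = rpp$qrqqrrqp
  rot[9] = pp$qrqqrrqpr
  rot[10] = p$qrqqrrqprp
  rot[11] = $qrqqrrqprpp
Sorted (with $ < everything):
  sorted[0] = $qrqqrrqprpp
  sorted[1] = p$qrqqrrqprp
  sorted[2] = pp$qrqqrrqpr
  sorted[3] = prpp$qrqqrrq
  sorted[4] = qprpp$qrqqrr
  sorted[5] = qqrrqprpp$qr
  sorted[6] = qrqqrrqprpp$
  sorted[7] = qrrqprpp$qrq
  sorted[8] = rpp$qrqqrrqp
  sorted[9] = rqprpp$qrqqr
  sorted[10] = rqqrrqprpp$q
  sorted[11] = rrqprpp$qrqq
sorted[10] = rqqrrqprpp$q

Answer: rqqrrqprpp$q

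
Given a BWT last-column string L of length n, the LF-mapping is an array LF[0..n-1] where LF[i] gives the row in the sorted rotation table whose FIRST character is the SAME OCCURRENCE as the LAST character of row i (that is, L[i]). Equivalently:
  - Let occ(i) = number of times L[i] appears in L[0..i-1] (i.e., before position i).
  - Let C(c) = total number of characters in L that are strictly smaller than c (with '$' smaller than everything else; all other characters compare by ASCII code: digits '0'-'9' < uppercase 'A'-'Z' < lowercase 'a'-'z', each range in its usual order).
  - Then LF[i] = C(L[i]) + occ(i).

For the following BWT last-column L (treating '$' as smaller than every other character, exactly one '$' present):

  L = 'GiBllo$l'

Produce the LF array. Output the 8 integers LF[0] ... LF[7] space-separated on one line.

Char counts: '$':1, 'B':1, 'G':1, 'i':1, 'l':3, 'o':1
C (first-col start): C('$')=0, C('B')=1, C('G')=2, C('i')=3, C('l')=4, C('o')=7
L[0]='G': occ=0, LF[0]=C('G')+0=2+0=2
L[1]='i': occ=0, LF[1]=C('i')+0=3+0=3
L[2]='B': occ=0, LF[2]=C('B')+0=1+0=1
L[3]='l': occ=0, LF[3]=C('l')+0=4+0=4
L[4]='l': occ=1, LF[4]=C('l')+1=4+1=5
L[5]='o': occ=0, LF[5]=C('o')+0=7+0=7
L[6]='$': occ=0, LF[6]=C('$')+0=0+0=0
L[7]='l': occ=2, LF[7]=C('l')+2=4+2=6

Answer: 2 3 1 4 5 7 0 6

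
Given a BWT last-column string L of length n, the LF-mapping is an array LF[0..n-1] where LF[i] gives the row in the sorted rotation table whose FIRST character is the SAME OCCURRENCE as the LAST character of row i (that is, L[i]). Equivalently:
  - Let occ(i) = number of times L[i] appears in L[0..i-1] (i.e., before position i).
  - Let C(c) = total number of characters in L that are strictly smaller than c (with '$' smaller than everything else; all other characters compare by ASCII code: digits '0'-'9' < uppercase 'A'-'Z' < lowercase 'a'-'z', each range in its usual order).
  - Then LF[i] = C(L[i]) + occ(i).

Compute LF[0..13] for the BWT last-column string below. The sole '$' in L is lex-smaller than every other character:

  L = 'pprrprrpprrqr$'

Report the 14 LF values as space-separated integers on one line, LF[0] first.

Answer: 1 2 7 8 3 9 10 4 5 11 12 6 13 0

Derivation:
Char counts: '$':1, 'p':5, 'q':1, 'r':7
C (first-col start): C('$')=0, C('p')=1, C('q')=6, C('r')=7
L[0]='p': occ=0, LF[0]=C('p')+0=1+0=1
L[1]='p': occ=1, LF[1]=C('p')+1=1+1=2
L[2]='r': occ=0, LF[2]=C('r')+0=7+0=7
L[3]='r': occ=1, LF[3]=C('r')+1=7+1=8
L[4]='p': occ=2, LF[4]=C('p')+2=1+2=3
L[5]='r': occ=2, LF[5]=C('r')+2=7+2=9
L[6]='r': occ=3, LF[6]=C('r')+3=7+3=10
L[7]='p': occ=3, LF[7]=C('p')+3=1+3=4
L[8]='p': occ=4, LF[8]=C('p')+4=1+4=5
L[9]='r': occ=4, LF[9]=C('r')+4=7+4=11
L[10]='r': occ=5, LF[10]=C('r')+5=7+5=12
L[11]='q': occ=0, LF[11]=C('q')+0=6+0=6
L[12]='r': occ=6, LF[12]=C('r')+6=7+6=13
L[13]='$': occ=0, LF[13]=C('$')+0=0+0=0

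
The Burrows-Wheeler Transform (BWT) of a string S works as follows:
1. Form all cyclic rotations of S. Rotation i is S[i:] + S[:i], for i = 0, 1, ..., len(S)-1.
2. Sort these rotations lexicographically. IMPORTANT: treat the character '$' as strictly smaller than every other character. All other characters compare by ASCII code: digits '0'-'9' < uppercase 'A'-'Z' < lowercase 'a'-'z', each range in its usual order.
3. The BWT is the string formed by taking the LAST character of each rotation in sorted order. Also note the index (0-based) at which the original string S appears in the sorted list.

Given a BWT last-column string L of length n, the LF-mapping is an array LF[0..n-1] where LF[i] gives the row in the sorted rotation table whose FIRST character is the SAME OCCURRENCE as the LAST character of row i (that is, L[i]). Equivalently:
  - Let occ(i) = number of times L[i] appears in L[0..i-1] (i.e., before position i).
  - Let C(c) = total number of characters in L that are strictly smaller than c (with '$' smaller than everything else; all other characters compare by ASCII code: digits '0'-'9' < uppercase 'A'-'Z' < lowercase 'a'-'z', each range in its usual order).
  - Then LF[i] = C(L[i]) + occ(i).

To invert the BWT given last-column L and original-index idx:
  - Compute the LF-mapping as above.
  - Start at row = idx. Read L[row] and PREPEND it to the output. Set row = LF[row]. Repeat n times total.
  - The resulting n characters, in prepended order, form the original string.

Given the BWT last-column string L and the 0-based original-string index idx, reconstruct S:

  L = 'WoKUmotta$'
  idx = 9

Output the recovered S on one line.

Answer: tomatoKUW$

Derivation:
LF mapping: 3 6 1 2 5 7 8 9 4 0
Walk LF starting at row 9, prepending L[row]:
  step 1: row=9, L[9]='$', prepend. Next row=LF[9]=0
  step 2: row=0, L[0]='W', prepend. Next row=LF[0]=3
  step 3: row=3, L[3]='U', prepend. Next row=LF[3]=2
  step 4: row=2, L[2]='K', prepend. Next row=LF[2]=1
  step 5: row=1, L[1]='o', prepend. Next row=LF[1]=6
  step 6: row=6, L[6]='t', prepend. Next row=LF[6]=8
  step 7: row=8, L[8]='a', prepend. Next row=LF[8]=4
  step 8: row=4, L[4]='m', prepend. Next row=LF[4]=5
  step 9: row=5, L[5]='o', prepend. Next row=LF[5]=7
  step 10: row=7, L[7]='t', prepend. Next row=LF[7]=9
Reversed output: tomatoKUW$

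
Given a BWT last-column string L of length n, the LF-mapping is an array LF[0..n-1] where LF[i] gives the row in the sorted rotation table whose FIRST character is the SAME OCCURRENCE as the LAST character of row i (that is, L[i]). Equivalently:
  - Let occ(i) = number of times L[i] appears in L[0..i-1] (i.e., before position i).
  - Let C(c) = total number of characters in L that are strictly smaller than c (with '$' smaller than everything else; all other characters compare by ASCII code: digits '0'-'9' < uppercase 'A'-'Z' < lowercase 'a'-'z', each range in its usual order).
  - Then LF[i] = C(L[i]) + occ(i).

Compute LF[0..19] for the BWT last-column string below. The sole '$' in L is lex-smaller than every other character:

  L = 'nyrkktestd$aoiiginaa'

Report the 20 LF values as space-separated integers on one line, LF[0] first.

Answer: 12 19 15 10 11 17 5 16 18 4 0 1 14 7 8 6 9 13 2 3

Derivation:
Char counts: '$':1, 'a':3, 'd':1, 'e':1, 'g':1, 'i':3, 'k':2, 'n':2, 'o':1, 'r':1, 's':1, 't':2, 'y':1
C (first-col start): C('$')=0, C('a')=1, C('d')=4, C('e')=5, C('g')=6, C('i')=7, C('k')=10, C('n')=12, C('o')=14, C('r')=15, C('s')=16, C('t')=17, C('y')=19
L[0]='n': occ=0, LF[0]=C('n')+0=12+0=12
L[1]='y': occ=0, LF[1]=C('y')+0=19+0=19
L[2]='r': occ=0, LF[2]=C('r')+0=15+0=15
L[3]='k': occ=0, LF[3]=C('k')+0=10+0=10
L[4]='k': occ=1, LF[4]=C('k')+1=10+1=11
L[5]='t': occ=0, LF[5]=C('t')+0=17+0=17
L[6]='e': occ=0, LF[6]=C('e')+0=5+0=5
L[7]='s': occ=0, LF[7]=C('s')+0=16+0=16
L[8]='t': occ=1, LF[8]=C('t')+1=17+1=18
L[9]='d': occ=0, LF[9]=C('d')+0=4+0=4
L[10]='$': occ=0, LF[10]=C('$')+0=0+0=0
L[11]='a': occ=0, LF[11]=C('a')+0=1+0=1
L[12]='o': occ=0, LF[12]=C('o')+0=14+0=14
L[13]='i': occ=0, LF[13]=C('i')+0=7+0=7
L[14]='i': occ=1, LF[14]=C('i')+1=7+1=8
L[15]='g': occ=0, LF[15]=C('g')+0=6+0=6
L[16]='i': occ=2, LF[16]=C('i')+2=7+2=9
L[17]='n': occ=1, LF[17]=C('n')+1=12+1=13
L[18]='a': occ=1, LF[18]=C('a')+1=1+1=2
L[19]='a': occ=2, LF[19]=C('a')+2=1+2=3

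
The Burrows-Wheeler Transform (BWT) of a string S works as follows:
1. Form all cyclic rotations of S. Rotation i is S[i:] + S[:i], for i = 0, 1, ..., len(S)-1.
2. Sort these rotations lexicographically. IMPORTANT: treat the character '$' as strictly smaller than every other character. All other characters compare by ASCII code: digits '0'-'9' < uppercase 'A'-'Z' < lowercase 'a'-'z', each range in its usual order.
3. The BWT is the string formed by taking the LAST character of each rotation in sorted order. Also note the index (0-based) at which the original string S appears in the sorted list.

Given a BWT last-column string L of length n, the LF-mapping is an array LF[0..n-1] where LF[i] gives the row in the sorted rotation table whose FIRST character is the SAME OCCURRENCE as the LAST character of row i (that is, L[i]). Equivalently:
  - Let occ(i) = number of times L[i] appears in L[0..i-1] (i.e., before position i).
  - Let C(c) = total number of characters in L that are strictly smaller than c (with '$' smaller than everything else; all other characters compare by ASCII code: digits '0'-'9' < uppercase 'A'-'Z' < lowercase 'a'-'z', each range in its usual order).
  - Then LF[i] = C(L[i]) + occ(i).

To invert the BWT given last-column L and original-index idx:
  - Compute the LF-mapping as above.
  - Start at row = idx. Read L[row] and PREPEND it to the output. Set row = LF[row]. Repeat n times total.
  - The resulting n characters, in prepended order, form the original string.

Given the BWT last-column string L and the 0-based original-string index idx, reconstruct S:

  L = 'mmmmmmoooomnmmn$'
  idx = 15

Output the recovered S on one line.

Answer: omomnnomommmmmm$

Derivation:
LF mapping: 1 2 3 4 5 6 12 13 14 15 7 10 8 9 11 0
Walk LF starting at row 15, prepending L[row]:
  step 1: row=15, L[15]='$', prepend. Next row=LF[15]=0
  step 2: row=0, L[0]='m', prepend. Next row=LF[0]=1
  step 3: row=1, L[1]='m', prepend. Next row=LF[1]=2
  step 4: row=2, L[2]='m', prepend. Next row=LF[2]=3
  step 5: row=3, L[3]='m', prepend. Next row=LF[3]=4
  step 6: row=4, L[4]='m', prepend. Next row=LF[4]=5
  step 7: row=5, L[5]='m', prepend. Next row=LF[5]=6
  step 8: row=6, L[6]='o', prepend. Next row=LF[6]=12
  step 9: row=12, L[12]='m', prepend. Next row=LF[12]=8
  step 10: row=8, L[8]='o', prepend. Next row=LF[8]=14
  step 11: row=14, L[14]='n', prepend. Next row=LF[14]=11
  step 12: row=11, L[11]='n', prepend. Next row=LF[11]=10
  step 13: row=10, L[10]='m', prepend. Next row=LF[10]=7
  step 14: row=7, L[7]='o', prepend. Next row=LF[7]=13
  step 15: row=13, L[13]='m', prepend. Next row=LF[13]=9
  step 16: row=9, L[9]='o', prepend. Next row=LF[9]=15
Reversed output: omomnnomommmmmm$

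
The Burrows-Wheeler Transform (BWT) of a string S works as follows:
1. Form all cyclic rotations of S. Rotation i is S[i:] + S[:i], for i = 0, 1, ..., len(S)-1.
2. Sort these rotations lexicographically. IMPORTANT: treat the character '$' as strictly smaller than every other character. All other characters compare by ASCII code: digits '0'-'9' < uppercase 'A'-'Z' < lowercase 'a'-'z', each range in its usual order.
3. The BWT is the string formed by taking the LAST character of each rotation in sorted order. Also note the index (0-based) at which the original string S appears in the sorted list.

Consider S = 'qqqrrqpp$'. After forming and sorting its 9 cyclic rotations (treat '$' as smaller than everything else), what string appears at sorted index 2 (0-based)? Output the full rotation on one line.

Answer: pp$qqqrrq

Derivation:
All 9 rotations (rotation i = S[i:]+S[:i]):
  rot[0] = qqqrrqpp$
  rot[1] = qqrrqpp$q
  rot[2] = qrrqpp$qq
  rot[3] = rrqpp$qqq
  rot[4] = rqpp$qqqr
  rot[5] = qpp$qqqrr
  rot[6] = pp$qqqrrq
  rot[7] = p$qqqrrqp
  rot[8] = $qqqrrqpp
Sorted (with $ < everything):
  sorted[0] = $qqqrrqpp
  sorted[1] = p$qqqrrqp
  sorted[2] = pp$qqqrrq
  sorted[3] = qpp$qqqrr
  sorted[4] = qqqrrqpp$
  sorted[5] = qqrrqpp$q
  sorted[6] = qrrqpp$qq
  sorted[7] = rqpp$qqqr
  sorted[8] = rrqpp$qqq
sorted[2] = pp$qqqrrq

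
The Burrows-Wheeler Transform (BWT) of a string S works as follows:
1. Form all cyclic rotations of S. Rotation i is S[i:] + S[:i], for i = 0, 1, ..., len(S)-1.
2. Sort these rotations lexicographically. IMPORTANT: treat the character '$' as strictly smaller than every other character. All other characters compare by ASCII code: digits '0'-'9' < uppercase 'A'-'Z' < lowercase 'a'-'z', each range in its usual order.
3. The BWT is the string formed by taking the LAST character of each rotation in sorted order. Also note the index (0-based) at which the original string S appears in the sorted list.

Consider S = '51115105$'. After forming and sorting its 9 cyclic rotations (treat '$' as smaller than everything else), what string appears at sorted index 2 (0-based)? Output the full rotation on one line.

All 9 rotations (rotation i = S[i:]+S[:i]):
  rot[0] = 51115105$
  rot[1] = 1115105$5
  rot[2] = 115105$51
  rot[3] = 15105$511
  rot[4] = 5105$5111
  rot[5] = 105$51115
  rot[6] = 05$511151
  rot[7] = 5$5111510
  rot[8] = $51115105
Sorted (with $ < everything):
  sorted[0] = $51115105
  sorted[1] = 05$511151
  sorted[2] = 105$51115
  sorted[3] = 1115105$5
  sorted[4] = 115105$51
  sorted[5] = 15105$511
  sorted[6] = 5$5111510
  sorted[7] = 5105$5111
  sorted[8] = 51115105$
sorted[2] = 105$51115

Answer: 105$51115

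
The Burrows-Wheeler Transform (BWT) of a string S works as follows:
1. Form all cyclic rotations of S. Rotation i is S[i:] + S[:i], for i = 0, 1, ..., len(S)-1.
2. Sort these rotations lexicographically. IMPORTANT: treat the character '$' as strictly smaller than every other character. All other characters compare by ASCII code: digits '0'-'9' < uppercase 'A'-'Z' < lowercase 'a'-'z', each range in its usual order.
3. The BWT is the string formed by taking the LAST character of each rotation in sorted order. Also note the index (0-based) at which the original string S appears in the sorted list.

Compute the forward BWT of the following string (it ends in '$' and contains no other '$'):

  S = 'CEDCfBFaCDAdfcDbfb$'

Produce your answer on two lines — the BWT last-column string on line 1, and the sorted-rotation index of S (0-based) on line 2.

All 19 rotations (rotation i = S[i:]+S[:i]):
  rot[0] = CEDCfBFaCDAdfcDbfb$
  rot[1] = EDCfBFaCDAdfcDbfb$C
  rot[2] = DCfBFaCDAdfcDbfb$CE
  rot[3] = CfBFaCDAdfcDbfb$CED
  rot[4] = fBFaCDAdfcDbfb$CEDC
  rot[5] = BFaCDAdfcDbfb$CEDCf
  rot[6] = FaCDAdfcDbfb$CEDCfB
  rot[7] = aCDAdfcDbfb$CEDCfBF
  rot[8] = CDAdfcDbfb$CEDCfBFa
  rot[9] = DAdfcDbfb$CEDCfBFaC
  rot[10] = AdfcDbfb$CEDCfBFaCD
  rot[11] = dfcDbfb$CEDCfBFaCDA
  rot[12] = fcDbfb$CEDCfBFaCDAd
  rot[13] = cDbfb$CEDCfBFaCDAdf
  rot[14] = Dbfb$CEDCfBFaCDAdfc
  rot[15] = bfb$CEDCfBFaCDAdfcD
  rot[16] = fb$CEDCfBFaCDAdfcDb
  rot[17] = b$CEDCfBFaCDAdfcDbf
  rot[18] = $CEDCfBFaCDAdfcDbfb
Sorted (with $ < everything):
  sorted[0] = $CEDCfBFaCDAdfcDbfb  (last char: 'b')
  sorted[1] = AdfcDbfb$CEDCfBFaCD  (last char: 'D')
  sorted[2] = BFaCDAdfcDbfb$CEDCf  (last char: 'f')
  sorted[3] = CDAdfcDbfb$CEDCfBFa  (last char: 'a')
  sorted[4] = CEDCfBFaCDAdfcDbfb$  (last char: '$')
  sorted[5] = CfBFaCDAdfcDbfb$CED  (last char: 'D')
  sorted[6] = DAdfcDbfb$CEDCfBFaC  (last char: 'C')
  sorted[7] = DCfBFaCDAdfcDbfb$CE  (last char: 'E')
  sorted[8] = Dbfb$CEDCfBFaCDAdfc  (last char: 'c')
  sorted[9] = EDCfBFaCDAdfcDbfb$C  (last char: 'C')
  sorted[10] = FaCDAdfcDbfb$CEDCfB  (last char: 'B')
  sorted[11] = aCDAdfcDbfb$CEDCfBF  (last char: 'F')
  sorted[12] = b$CEDCfBFaCDAdfcDbf  (last char: 'f')
  sorted[13] = bfb$CEDCfBFaCDAdfcD  (last char: 'D')
  sorted[14] = cDbfb$CEDCfBFaCDAdf  (last char: 'f')
  sorted[15] = dfcDbfb$CEDCfBFaCDA  (last char: 'A')
  sorted[16] = fBFaCDAdfcDbfb$CEDC  (last char: 'C')
  sorted[17] = fb$CEDCfBFaCDAdfcDb  (last char: 'b')
  sorted[18] = fcDbfb$CEDCfBFaCDAd  (last char: 'd')
Last column: bDfa$DCEcCBFfDfACbd
Original string S is at sorted index 4

Answer: bDfa$DCEcCBFfDfACbd
4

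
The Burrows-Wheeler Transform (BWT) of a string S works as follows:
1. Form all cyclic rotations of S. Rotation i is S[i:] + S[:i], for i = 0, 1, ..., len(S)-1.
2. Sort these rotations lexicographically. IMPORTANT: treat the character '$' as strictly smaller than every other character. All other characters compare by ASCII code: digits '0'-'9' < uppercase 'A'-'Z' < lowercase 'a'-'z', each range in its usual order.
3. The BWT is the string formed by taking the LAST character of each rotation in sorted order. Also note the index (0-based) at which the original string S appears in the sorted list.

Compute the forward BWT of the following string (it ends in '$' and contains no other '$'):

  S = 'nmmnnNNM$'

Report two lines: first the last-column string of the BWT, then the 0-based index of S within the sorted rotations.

All 9 rotations (rotation i = S[i:]+S[:i]):
  rot[0] = nmmnnNNM$
  rot[1] = mmnnNNM$n
  rot[2] = mnnNNM$nm
  rot[3] = nnNNM$nmm
  rot[4] = nNNM$nmmn
  rot[5] = NNM$nmmnn
  rot[6] = NM$nmmnnN
  rot[7] = M$nmmnnNN
  rot[8] = $nmmnnNNM
Sorted (with $ < everything):
  sorted[0] = $nmmnnNNM  (last char: 'M')
  sorted[1] = M$nmmnnNN  (last char: 'N')
  sorted[2] = NM$nmmnnN  (last char: 'N')
  sorted[3] = NNM$nmmnn  (last char: 'n')
  sorted[4] = mmnnNNM$n  (last char: 'n')
  sorted[5] = mnnNNM$nm  (last char: 'm')
  sorted[6] = nNNM$nmmn  (last char: 'n')
  sorted[7] = nmmnnNNM$  (last char: '$')
  sorted[8] = nnNNM$nmm  (last char: 'm')
Last column: MNNnnmn$m
Original string S is at sorted index 7

Answer: MNNnnmn$m
7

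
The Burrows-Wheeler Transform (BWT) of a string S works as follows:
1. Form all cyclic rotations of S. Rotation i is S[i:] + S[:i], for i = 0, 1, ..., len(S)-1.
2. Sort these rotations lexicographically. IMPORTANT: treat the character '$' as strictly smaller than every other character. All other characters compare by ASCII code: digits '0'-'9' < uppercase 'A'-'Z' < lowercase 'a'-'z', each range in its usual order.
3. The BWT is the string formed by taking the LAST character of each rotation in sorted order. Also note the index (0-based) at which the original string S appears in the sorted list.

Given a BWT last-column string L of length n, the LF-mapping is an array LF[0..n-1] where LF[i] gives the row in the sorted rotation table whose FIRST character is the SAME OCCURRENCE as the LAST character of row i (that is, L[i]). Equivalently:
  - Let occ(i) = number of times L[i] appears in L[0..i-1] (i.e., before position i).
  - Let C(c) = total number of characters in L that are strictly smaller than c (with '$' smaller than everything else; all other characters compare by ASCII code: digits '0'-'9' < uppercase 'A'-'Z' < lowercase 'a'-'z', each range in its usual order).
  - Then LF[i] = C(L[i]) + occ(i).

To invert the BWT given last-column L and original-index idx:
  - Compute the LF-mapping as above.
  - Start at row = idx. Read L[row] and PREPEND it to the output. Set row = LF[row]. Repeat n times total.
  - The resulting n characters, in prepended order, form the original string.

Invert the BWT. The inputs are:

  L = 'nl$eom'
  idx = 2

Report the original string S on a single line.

Answer: lemon$

Derivation:
LF mapping: 4 2 0 1 5 3
Walk LF starting at row 2, prepending L[row]:
  step 1: row=2, L[2]='$', prepend. Next row=LF[2]=0
  step 2: row=0, L[0]='n', prepend. Next row=LF[0]=4
  step 3: row=4, L[4]='o', prepend. Next row=LF[4]=5
  step 4: row=5, L[5]='m', prepend. Next row=LF[5]=3
  step 5: row=3, L[3]='e', prepend. Next row=LF[3]=1
  step 6: row=1, L[1]='l', prepend. Next row=LF[1]=2
Reversed output: lemon$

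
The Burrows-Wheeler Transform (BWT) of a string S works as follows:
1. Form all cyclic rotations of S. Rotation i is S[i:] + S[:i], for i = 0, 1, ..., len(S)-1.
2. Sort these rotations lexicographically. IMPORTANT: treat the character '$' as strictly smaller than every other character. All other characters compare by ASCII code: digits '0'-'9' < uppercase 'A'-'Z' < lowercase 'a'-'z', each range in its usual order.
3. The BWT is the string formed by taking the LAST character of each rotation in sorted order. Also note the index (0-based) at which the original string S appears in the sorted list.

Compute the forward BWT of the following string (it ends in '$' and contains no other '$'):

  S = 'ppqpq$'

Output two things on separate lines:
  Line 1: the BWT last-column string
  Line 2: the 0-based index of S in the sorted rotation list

Answer: q$qppp
1

Derivation:
All 6 rotations (rotation i = S[i:]+S[:i]):
  rot[0] = ppqpq$
  rot[1] = pqpq$p
  rot[2] = qpq$pp
  rot[3] = pq$ppq
  rot[4] = q$ppqp
  rot[5] = $ppqpq
Sorted (with $ < everything):
  sorted[0] = $ppqpq  (last char: 'q')
  sorted[1] = ppqpq$  (last char: '$')
  sorted[2] = pq$ppq  (last char: 'q')
  sorted[3] = pqpq$p  (last char: 'p')
  sorted[4] = q$ppqp  (last char: 'p')
  sorted[5] = qpq$pp  (last char: 'p')
Last column: q$qppp
Original string S is at sorted index 1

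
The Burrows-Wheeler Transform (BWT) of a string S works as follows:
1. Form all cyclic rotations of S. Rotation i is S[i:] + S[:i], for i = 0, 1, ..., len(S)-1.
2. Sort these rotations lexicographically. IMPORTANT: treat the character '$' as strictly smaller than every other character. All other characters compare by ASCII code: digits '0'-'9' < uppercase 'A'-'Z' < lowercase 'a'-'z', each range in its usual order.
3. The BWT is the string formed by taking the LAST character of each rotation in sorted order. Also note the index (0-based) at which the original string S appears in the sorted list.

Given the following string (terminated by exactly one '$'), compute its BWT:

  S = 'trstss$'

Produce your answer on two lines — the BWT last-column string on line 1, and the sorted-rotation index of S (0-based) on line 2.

Answer: ststr$s
5

Derivation:
All 7 rotations (rotation i = S[i:]+S[:i]):
  rot[0] = trstss$
  rot[1] = rstss$t
  rot[2] = stss$tr
  rot[3] = tss$trs
  rot[4] = ss$trst
  rot[5] = s$trsts
  rot[6] = $trstss
Sorted (with $ < everything):
  sorted[0] = $trstss  (last char: 's')
  sorted[1] = rstss$t  (last char: 't')
  sorted[2] = s$trsts  (last char: 's')
  sorted[3] = ss$trst  (last char: 't')
  sorted[4] = stss$tr  (last char: 'r')
  sorted[5] = trstss$  (last char: '$')
  sorted[6] = tss$trs  (last char: 's')
Last column: ststr$s
Original string S is at sorted index 5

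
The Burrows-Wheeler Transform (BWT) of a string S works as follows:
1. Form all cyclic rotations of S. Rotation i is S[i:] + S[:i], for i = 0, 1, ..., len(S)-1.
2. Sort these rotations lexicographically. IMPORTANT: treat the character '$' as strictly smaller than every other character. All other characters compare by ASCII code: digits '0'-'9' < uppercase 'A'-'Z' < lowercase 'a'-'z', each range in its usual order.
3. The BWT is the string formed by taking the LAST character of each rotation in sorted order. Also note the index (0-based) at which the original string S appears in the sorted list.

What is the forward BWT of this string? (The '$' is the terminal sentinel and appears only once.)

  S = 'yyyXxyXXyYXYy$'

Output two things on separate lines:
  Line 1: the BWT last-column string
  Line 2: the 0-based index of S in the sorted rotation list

Answer: yyYyXyXXYxyXy$
13

Derivation:
All 14 rotations (rotation i = S[i:]+S[:i]):
  rot[0] = yyyXxyXXyYXYy$
  rot[1] = yyXxyXXyYXYy$y
  rot[2] = yXxyXXyYXYy$yy
  rot[3] = XxyXXyYXYy$yyy
  rot[4] = xyXXyYXYy$yyyX
  rot[5] = yXXyYXYy$yyyXx
  rot[6] = XXyYXYy$yyyXxy
  rot[7] = XyYXYy$yyyXxyX
  rot[8] = yYXYy$yyyXxyXX
  rot[9] = YXYy$yyyXxyXXy
  rot[10] = XYy$yyyXxyXXyY
  rot[11] = Yy$yyyXxyXXyYX
  rot[12] = y$yyyXxyXXyYXY
  rot[13] = $yyyXxyXXyYXYy
Sorted (with $ < everything):
  sorted[0] = $yyyXxyXXyYXYy  (last char: 'y')
  sorted[1] = XXyYXYy$yyyXxy  (last char: 'y')
  sorted[2] = XYy$yyyXxyXXyY  (last char: 'Y')
  sorted[3] = XxyXXyYXYy$yyy  (last char: 'y')
  sorted[4] = XyYXYy$yyyXxyX  (last char: 'X')
  sorted[5] = YXYy$yyyXxyXXy  (last char: 'y')
  sorted[6] = Yy$yyyXxyXXyYX  (last char: 'X')
  sorted[7] = xyXXyYXYy$yyyX  (last char: 'X')
  sorted[8] = y$yyyXxyXXyYXY  (last char: 'Y')
  sorted[9] = yXXyYXYy$yyyXx  (last char: 'x')
  sorted[10] = yXxyXXyYXYy$yy  (last char: 'y')
  sorted[11] = yYXYy$yyyXxyXX  (last char: 'X')
  sorted[12] = yyXxyXXyYXYy$y  (last char: 'y')
  sorted[13] = yyyXxyXXyYXYy$  (last char: '$')
Last column: yyYyXyXXYxyXy$
Original string S is at sorted index 13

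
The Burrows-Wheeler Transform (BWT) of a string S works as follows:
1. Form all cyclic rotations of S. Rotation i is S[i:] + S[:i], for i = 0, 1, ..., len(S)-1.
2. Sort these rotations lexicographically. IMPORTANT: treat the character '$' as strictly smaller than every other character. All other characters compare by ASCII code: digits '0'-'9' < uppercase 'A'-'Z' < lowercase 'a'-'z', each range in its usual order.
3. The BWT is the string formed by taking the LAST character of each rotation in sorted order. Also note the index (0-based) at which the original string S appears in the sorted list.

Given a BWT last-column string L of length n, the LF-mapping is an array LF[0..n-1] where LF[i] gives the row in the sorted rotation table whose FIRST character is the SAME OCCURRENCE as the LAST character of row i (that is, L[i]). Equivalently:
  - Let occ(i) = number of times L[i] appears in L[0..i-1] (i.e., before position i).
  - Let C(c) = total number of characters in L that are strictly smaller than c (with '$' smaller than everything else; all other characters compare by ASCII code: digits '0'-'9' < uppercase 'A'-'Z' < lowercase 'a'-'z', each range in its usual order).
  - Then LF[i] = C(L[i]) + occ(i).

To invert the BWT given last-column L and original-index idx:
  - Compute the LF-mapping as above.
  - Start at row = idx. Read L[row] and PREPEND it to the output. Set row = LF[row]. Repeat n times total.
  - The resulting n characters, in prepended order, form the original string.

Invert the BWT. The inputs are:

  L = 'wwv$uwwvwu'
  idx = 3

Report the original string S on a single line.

Answer: vuwwwuvww$

Derivation:
LF mapping: 5 6 3 0 1 7 8 4 9 2
Walk LF starting at row 3, prepending L[row]:
  step 1: row=3, L[3]='$', prepend. Next row=LF[3]=0
  step 2: row=0, L[0]='w', prepend. Next row=LF[0]=5
  step 3: row=5, L[5]='w', prepend. Next row=LF[5]=7
  step 4: row=7, L[7]='v', prepend. Next row=LF[7]=4
  step 5: row=4, L[4]='u', prepend. Next row=LF[4]=1
  step 6: row=1, L[1]='w', prepend. Next row=LF[1]=6
  step 7: row=6, L[6]='w', prepend. Next row=LF[6]=8
  step 8: row=8, L[8]='w', prepend. Next row=LF[8]=9
  step 9: row=9, L[9]='u', prepend. Next row=LF[9]=2
  step 10: row=2, L[2]='v', prepend. Next row=LF[2]=3
Reversed output: vuwwwuvww$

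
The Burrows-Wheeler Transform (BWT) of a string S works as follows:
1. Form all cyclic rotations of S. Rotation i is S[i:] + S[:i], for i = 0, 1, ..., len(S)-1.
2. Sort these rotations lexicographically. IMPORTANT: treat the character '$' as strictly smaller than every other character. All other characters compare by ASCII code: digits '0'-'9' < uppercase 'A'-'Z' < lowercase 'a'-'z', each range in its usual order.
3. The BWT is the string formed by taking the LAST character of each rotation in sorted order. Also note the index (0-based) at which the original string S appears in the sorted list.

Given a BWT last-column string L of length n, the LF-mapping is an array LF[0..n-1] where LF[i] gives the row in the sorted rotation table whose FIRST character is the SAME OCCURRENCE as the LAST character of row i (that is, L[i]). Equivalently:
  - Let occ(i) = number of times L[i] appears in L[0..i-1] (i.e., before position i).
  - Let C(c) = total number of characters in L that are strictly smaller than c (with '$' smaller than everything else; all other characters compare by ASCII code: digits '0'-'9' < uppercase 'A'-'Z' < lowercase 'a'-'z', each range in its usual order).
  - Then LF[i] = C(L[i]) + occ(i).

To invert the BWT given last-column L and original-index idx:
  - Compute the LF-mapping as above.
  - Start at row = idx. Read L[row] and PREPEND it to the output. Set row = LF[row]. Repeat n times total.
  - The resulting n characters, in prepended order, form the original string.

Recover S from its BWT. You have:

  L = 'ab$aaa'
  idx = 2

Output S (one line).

LF mapping: 1 5 0 2 3 4
Walk LF starting at row 2, prepending L[row]:
  step 1: row=2, L[2]='$', prepend. Next row=LF[2]=0
  step 2: row=0, L[0]='a', prepend. Next row=LF[0]=1
  step 3: row=1, L[1]='b', prepend. Next row=LF[1]=5
  step 4: row=5, L[5]='a', prepend. Next row=LF[5]=4
  step 5: row=4, L[4]='a', prepend. Next row=LF[4]=3
  step 6: row=3, L[3]='a', prepend. Next row=LF[3]=2
Reversed output: aaaba$

Answer: aaaba$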